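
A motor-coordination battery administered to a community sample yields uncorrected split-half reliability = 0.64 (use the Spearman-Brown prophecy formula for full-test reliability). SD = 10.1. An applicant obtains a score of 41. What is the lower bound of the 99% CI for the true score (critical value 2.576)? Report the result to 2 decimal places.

r_full = 2·0.64 / (1 + 0.64) ≃ 0.7805
The standard error of measurement is 10.1000·√(1 − 0.7805) ≃ 10.1000·0.4685 ≃ 4.7321.
Half-width = 2.576·4.7321 ≃ 12.1898
Lower limit = 41 − 12.1898 ≃ 28.8102

28.81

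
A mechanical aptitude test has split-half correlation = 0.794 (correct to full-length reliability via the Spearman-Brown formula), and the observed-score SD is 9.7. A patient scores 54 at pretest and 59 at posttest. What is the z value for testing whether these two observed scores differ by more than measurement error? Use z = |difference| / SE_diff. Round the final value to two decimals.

Spearman-Brown: r = 2(0.794) / (1 + 0.794) = 1.58800 / 1.79400 ≈ 0.88517
The standard error of measurement is 9.70000×√(1 − 0.88517) ≈ 9.70000×0.33886 ≈ 3.28696.
SE_diff = SEM × √2 ≈ 3.28696 × 1.41421 ≈ 4.64846
z = 5 / 4.64846 ≈ 1.07562

1.08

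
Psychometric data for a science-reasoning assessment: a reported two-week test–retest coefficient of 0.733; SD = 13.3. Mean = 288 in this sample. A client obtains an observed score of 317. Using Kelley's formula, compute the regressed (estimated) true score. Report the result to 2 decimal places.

309.26

T̂ = 0.73300(317) + 0.26700(288) ≈ 309.25700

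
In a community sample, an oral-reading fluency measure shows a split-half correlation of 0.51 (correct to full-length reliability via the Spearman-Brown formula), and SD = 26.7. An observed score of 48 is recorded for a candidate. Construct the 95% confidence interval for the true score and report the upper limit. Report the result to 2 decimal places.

77.81

r_full = 2·0.51 / (1 + 0.51) ≈ 0.6755
SEM = 26.7000·√(1 − 0.6755) ≈ 15.2097
Margin = 1.96 · 15.2097 ≈ 29.8110
Upper bound: 48 + 29.8110 = 77.8110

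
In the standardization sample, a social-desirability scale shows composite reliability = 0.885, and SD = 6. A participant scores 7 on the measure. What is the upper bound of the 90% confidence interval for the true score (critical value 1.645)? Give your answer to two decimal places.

SEM = 6.000×√(1 − 0.885) ≈ 2.035
Half-width = 1.645×2.035 ≈ 3.347
Upper limit = 7 + 3.347 ≈ 10.347

10.35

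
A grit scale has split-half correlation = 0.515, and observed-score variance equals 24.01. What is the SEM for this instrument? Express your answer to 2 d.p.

SD = √24.01 = 4.900
Full-length reliability (Spearman-Brown) = 2(0.515)/(1+0.515) ≈ 0.680
The standard error of measurement is 4.900*√(1 − 0.680) ≈ 4.900*0.566 ≈ 2.772.

2.77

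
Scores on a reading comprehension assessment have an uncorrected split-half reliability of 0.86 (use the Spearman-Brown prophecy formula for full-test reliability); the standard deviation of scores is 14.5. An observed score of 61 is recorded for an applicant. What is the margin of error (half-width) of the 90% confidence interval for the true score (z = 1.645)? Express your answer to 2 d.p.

Spearman-Brown: r = 2(0.86) / (1 + 0.86) = 1.7200 / 1.8600 ≈ 0.9247
SEM = 14.5000*√(1 − 0.9247) ≈ 3.9781
1.645 * SEM ≈ 6.5440

6.54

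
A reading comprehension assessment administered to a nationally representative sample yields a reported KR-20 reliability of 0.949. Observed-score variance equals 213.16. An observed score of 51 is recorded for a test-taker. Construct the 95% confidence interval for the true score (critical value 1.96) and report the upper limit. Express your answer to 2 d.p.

SD = √213.16 = 14.600
The standard error of measurement is 14.600*√(1 − 0.949) ≃ 14.600*0.226 ≃ 3.297.
Half-width = 1.96*3.297 ≃ 6.462
Upper bound: 51 + 6.462 = 57.462

57.46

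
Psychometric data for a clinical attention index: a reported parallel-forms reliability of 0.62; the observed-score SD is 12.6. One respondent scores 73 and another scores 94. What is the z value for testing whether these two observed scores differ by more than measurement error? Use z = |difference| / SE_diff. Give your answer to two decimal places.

1.91

SEM = 12.60000 × √(1 − 0.62000) = 12.60000 × √0.38000 ≈ 12.60000 × 0.61644 ≈ 7.76716
SE_diff = SEM × √2 ≈ 7.76716 × 1.41421 ≈ 10.98443
z = |73 − 94| / 10.98443 = 21 / 10.98443 ≈ 1.91180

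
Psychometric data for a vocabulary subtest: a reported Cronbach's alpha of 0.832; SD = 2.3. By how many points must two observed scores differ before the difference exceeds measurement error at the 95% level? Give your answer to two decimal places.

The standard error of measurement is 2.300×√(1 − 0.832) ≈ 2.300×0.410 ≈ 0.943.
SE_diff = √2 × SEM ≈ 1.333
Minimum reliable difference = 1.96 × SE_diff ≈ 1.96 × 1.333 ≈ 2.613

2.61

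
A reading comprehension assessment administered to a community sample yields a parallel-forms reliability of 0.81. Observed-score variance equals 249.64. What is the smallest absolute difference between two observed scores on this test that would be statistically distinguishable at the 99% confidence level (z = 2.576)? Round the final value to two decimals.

25.09

σ = 249.64^(1/2) = 15.800
The standard error of measurement is 15.800·√(1 − 0.810) ≈ 15.800·0.436 ≈ 6.887.
SE_diff = SEM · √2 ≈ 6.887 · 1.414 ≈ 9.740
Minimum reliable difference = 2.576 · SE_diff ≈ 2.576 · 9.740 ≈ 25.090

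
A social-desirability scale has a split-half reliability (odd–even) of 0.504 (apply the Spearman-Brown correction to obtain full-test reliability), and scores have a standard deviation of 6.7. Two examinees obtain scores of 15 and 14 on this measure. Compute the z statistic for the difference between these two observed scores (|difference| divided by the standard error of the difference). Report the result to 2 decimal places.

0.18

Full-length reliability (Spearman-Brown) = 2(0.504)/(1+0.504) ≈ 0.67021
SEM = 6.70000·√(1 − 0.67021) ≈ 3.84762
Standard error of the difference = 3.84762·√2 ≈ 5.44135
z = 1 / 5.44135 ≈ 0.18378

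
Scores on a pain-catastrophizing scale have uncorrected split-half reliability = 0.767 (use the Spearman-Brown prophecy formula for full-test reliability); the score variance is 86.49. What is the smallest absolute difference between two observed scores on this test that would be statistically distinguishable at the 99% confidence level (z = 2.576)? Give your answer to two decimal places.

σ = 86.49^(1/2) = 9.3000
r_full = 2·0.767 / (1 + 0.767) ≈ 0.8681
SEM = 9.3000*√(1 − 0.8681) ≈ 3.3771
SE_diff = √2 * SEM ≈ 4.7759
Smallest detectable difference = 2.576*4.7759 ≈ 12.3028

12.30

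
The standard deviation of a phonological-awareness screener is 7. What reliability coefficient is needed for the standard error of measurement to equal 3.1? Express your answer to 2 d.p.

0.80

Required reliability = 1 − (SEM/SD)² = 1 − 0.19612 ≈ 0.80388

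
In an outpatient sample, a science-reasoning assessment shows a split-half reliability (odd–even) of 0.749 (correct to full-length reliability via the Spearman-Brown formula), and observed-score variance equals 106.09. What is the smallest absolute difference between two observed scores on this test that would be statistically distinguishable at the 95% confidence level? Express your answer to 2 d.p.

SD = √106.09 ≈ 10.300
Spearman-Brown: r = 2(0.749) / (1 + 0.749) = 1.498 / 1.749 ≈ 0.856
The standard error of measurement is 10.300·√(1 − 0.856) ≈ 10.300·0.379 ≈ 3.902.
SE_diff = SEM · √2 ≈ 3.902 · 1.414 ≈ 5.518
Minimum reliable difference = 1.96 · SE_diff ≈ 1.96 · 5.518 ≈ 10.816

10.82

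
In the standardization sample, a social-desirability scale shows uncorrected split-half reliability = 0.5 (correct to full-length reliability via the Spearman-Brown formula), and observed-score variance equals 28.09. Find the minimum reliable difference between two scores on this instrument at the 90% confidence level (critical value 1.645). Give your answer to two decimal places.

7.12

SD = √28.09 ≈ 5.3000
r_full = 2·0.5 / (1 + 0.5) ≈ 0.6667
SEM = 5.3000 × √(1 − 0.6667) = 5.3000 × √0.3333 ≈ 5.3000 × 0.5774 ≈ 3.0600
SE_diff = SEM × √2 ≈ 3.0600 × 1.4142 ≈ 4.3274
Minimum reliable difference = 1.645 × SE_diff ≈ 1.645 × 4.3274 ≈ 7.1186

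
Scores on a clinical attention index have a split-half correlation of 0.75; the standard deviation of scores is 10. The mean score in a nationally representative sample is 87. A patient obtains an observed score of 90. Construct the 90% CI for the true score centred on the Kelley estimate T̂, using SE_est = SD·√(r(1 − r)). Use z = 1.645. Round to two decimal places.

Spearman-Brown: r = 2(0.75) / (1 + 0.75) = 1.500 / 1.750 ≃ 0.857
Estimated true score = 0.857×90 + (1 − 0.857)×87 ≃ 89.571
SE_est = SD × √(r(1 − r)) = 10.000 × √0.122 ≃ 10.000 × 0.350 ≃ 3.499
CI = 89.571 ± 1.645 × 3.499 → [83.815, 95.328]

[83.82, 95.33]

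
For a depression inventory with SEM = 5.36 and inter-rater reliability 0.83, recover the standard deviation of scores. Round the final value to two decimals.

13.00

SD = 5.36 / √(1 − 0.83) ≈ 12.99991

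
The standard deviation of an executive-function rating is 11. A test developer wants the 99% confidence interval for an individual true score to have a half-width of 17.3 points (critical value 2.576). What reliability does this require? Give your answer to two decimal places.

SEM needed = half-width / z = 17.3/2.576 ≃ 6.716
Required reliability = 1 − (SEM/SD)² = 1 − 0.373 ≃ 0.627

0.63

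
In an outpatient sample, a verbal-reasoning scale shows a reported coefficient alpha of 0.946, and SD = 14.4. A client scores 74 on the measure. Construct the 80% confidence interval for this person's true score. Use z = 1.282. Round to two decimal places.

SEM = 14.4000*√(1 − 0.9460) ≈ 3.3463
1.282 * SEM ≈ 4.2899
80% CI: 74 ± 4.2899 = [69.7101, 78.2899]

[69.71, 78.29]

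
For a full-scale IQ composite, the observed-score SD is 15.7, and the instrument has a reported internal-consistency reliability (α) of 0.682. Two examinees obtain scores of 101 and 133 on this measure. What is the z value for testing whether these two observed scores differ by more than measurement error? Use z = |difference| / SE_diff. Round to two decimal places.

SEM = 15.70000*√(1 − 0.68200) ≃ 8.85346
Standard error of the difference = 8.85346·√2 ≃ 12.52069
z = 32 / 12.52069 ≃ 2.55577

2.56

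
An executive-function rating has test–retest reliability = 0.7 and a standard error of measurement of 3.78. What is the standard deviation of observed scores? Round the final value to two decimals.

σ = SEM·(1 − r)^(−1/2) ≈ 3.78*1.8257 ≈ 6.9013

6.90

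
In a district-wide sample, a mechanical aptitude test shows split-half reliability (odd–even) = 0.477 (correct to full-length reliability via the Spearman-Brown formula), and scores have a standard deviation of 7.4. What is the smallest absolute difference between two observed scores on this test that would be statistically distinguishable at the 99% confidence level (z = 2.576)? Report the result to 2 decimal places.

r_full = 2·0.477 / (1 + 0.477) ≈ 0.64590
SEM = 7.40000 × √(1 − 0.64590) = 7.40000 × √0.35410 ≈ 7.40000 × 0.59506 ≈ 4.40344
Standard error of the difference = 4.40344·√2 ≈ 6.22741
Minimum reliable difference = 2.576 × SE_diff ≈ 2.576 × 6.22741 ≈ 16.04180

16.04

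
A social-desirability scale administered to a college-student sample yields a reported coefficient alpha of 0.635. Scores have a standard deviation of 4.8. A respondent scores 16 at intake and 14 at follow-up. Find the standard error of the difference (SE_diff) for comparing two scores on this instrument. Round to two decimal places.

SEM = 4.800 * √(1 − 0.635) = 4.800 * √0.365 ≈ 4.800 * 0.604 ≈ 2.900
SE_diff = SEM * √2 ≈ 2.900 * 1.414 ≈ 4.101

4.10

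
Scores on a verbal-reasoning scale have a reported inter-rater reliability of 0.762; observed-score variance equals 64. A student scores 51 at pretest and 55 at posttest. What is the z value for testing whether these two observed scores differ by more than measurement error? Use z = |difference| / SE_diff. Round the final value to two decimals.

0.72

SD = √64 ≈ 8.00000
The standard error of measurement is 8.00000·√(1 − 0.76200) ≈ 8.00000·0.48785 ≈ 3.90282.
SE_diff = SEM · √2 ≈ 3.90282 · 1.41421 ≈ 5.51942
z = 4 / 5.51942 ≈ 0.72471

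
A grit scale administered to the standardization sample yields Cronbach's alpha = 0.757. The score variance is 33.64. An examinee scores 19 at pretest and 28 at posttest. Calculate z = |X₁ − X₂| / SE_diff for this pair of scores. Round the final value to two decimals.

2.23

SD = √33.64 = 5.800
SEM = 5.800 * √(1 − 0.757) = 5.800 * √0.243 ≈ 5.800 * 0.493 ≈ 2.859
Standard error of the difference = 2.859·√2 ≈ 4.043
z = |19 − 28| / 4.043 = 9 / 4.043 ≈ 2.226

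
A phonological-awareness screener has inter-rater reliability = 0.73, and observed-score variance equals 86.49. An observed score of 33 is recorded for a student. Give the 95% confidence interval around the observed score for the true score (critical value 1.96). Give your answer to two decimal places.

SD = √86.49 = 9.300
SEM = 9.300 × √(1 − 0.730) = 9.300 × √0.270 ≈ 9.300 × 0.520 ≈ 4.832
Half-width = 1.96×4.832 ≈ 9.472
CI = 33 ± 9.472 → [23.528, 42.472]

[23.53, 42.47]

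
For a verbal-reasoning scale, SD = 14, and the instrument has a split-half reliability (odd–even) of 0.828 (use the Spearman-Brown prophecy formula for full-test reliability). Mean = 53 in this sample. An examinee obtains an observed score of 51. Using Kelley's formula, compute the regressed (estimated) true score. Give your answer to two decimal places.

51.19

Full-length reliability (Spearman-Brown) = 2(0.828)/(1+0.828) ≈ 0.9059
Estimated true score = 0.9059·51 + (1 − 0.9059)·53 ≈ 51.1882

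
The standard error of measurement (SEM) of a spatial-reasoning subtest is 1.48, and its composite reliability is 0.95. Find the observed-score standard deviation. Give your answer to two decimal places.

σ = SEM·(1 − r)^(−1/2) ≈ 1.48×4.4721 ≈ 6.6188

6.62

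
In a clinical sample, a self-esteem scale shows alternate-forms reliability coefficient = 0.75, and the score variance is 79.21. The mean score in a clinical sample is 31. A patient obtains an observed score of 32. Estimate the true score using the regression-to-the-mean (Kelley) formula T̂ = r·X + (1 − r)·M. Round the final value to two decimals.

31.75

T̂ = r·X + (1 − r)·M = 0.750·32 + 0.250·31 = 24.000 + 7.750 ≃ 31.750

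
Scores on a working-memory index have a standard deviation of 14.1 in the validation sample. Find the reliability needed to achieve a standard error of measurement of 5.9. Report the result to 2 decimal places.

r = 1 − (5.90000/14.1)² ≈ 1 − 0.17509 ≈ 0.82491

0.82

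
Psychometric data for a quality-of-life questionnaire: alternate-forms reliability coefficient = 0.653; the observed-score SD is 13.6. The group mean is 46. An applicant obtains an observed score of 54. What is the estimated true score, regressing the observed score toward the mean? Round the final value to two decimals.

51.22

Estimated true score = 0.65300*54 + (1 − 0.65300)*46 ≈ 51.22400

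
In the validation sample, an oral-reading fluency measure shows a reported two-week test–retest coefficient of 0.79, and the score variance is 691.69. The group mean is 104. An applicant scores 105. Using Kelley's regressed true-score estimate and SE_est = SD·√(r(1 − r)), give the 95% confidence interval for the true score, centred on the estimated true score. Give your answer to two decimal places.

[83.79, 125.79]

σ = 691.69^(1/2) = 26.300
Estimated true score = 0.790*105 + (1 − 0.790)*104 ≈ 104.790
SE_est = 26.300·√[r(1 − r)] ≈ 10.712
CI = 104.790 ± 1.96 * 10.712 → [83.794, 125.786]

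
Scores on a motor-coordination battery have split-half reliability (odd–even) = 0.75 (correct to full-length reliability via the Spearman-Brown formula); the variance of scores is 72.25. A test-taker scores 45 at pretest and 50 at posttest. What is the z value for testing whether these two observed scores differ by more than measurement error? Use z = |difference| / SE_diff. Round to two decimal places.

1.10

σ = 72.25^(1/2) = 8.500
Spearman-Brown: r = 2(0.75) / (1 + 0.75) = 1.500 / 1.750 ≈ 0.857
SEM = 8.500 × √(1 − 0.857) = 8.500 × √0.143 ≈ 8.500 × 0.378 ≈ 3.213
SE_diff = SEM × √2 ≈ 3.213 × 1.414 ≈ 4.543
z = 5 / 4.543 ≈ 1.100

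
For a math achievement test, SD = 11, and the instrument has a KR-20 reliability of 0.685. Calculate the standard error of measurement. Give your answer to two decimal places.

6.17

SEM = 11.00000 × √(1 − 0.68500) = 11.00000 × √0.31500 ≃ 11.00000 × 0.56125 ≃ 6.17373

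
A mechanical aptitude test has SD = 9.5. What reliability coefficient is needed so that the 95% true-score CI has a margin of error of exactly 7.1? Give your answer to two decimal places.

Required SEM = 7.1 / 1.96 ≈ 3.6224
r = 1 − (SEM / SD)² = 1 − (3.6224 / 9.5)² ≈ 1 − 0.1454 ≈ 0.8546

0.85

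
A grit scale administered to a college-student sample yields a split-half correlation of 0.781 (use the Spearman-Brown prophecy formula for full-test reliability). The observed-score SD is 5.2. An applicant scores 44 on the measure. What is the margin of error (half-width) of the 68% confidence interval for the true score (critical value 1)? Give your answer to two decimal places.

Spearman-Brown: r = 2(0.781) / (1 + 0.781) = 1.562 / 1.781 ≈ 0.877
SEM = 5.200 * √(1 − 0.877) = 5.200 * √0.123 ≈ 5.200 * 0.351 ≈ 1.823
Margin = 1 * 1.823 ≈ 1.823

1.82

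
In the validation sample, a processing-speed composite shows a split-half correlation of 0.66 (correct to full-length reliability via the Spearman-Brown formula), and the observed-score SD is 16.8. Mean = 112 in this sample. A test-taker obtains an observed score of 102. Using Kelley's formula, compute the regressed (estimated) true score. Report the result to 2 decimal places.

104.05

Full-length reliability (Spearman-Brown) = 2(0.66)/(1+0.66) ≃ 0.7952
T̂ = r·X + (1 − r)·M = 0.7952×102 + 0.2048×112 ≃ 81.1084 + 22.9398 ≃ 104.0482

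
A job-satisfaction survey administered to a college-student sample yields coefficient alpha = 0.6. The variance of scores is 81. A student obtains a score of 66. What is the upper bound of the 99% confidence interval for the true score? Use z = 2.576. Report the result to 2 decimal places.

σ = 81^(1/2) = 9.000
SEM = 9.000*√(1 − 0.600) ≈ 5.692
Margin = 2.576 * 5.692 ≈ 14.663
Upper bound: 66 + 14.663 = 80.663

80.66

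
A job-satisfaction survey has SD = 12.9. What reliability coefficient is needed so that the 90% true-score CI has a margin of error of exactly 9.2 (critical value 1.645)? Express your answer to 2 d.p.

0.81

SEM needed = half-width / z = 9.2/1.645 ≈ 5.59271
r = 1 − (5.59271/12.9)² ≈ 1 − 0.18796 ≈ 0.81204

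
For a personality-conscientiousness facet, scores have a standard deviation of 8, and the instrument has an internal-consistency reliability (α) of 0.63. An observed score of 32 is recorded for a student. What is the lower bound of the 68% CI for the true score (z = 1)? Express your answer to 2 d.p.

27.13

SEM = 8.0000 * √(1 − 0.6300) = 8.0000 * √0.3700 ≈ 8.0000 * 0.6083 ≈ 4.8662
1 * SEM ≈ 4.8662
Lower limit = 32 − 4.8662 ≈ 27.1338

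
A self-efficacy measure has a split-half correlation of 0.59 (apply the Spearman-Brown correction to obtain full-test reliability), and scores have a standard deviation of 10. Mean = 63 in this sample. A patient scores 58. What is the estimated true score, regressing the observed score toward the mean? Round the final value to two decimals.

59.29

r_full = 2·0.59 / (1 + 0.59) ≃ 0.742
Estimated true score = 0.742×58 + (1 − 0.742)×63 ≃ 59.289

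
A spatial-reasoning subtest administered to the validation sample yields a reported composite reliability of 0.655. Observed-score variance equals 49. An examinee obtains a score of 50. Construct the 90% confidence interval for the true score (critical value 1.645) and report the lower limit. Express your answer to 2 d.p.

SD = √49 = 7.0000
The standard error of measurement is 7.0000·√(1 − 0.6550) ≈ 7.0000·0.5874 ≈ 4.1116.
1.645 · SEM ≈ 6.7635
Lower limit = 50 − 6.7635 ≈ 43.2365

43.24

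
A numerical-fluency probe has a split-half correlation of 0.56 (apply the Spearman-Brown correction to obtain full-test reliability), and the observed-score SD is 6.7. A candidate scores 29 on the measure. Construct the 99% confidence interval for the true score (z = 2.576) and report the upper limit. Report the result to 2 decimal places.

38.17

Full-length reliability (Spearman-Brown) = 2(0.56)/(1+0.56) ≈ 0.718
The standard error of measurement is 6.700·√(1 − 0.718) ≈ 6.700·0.531 ≈ 3.558.
Margin = 2.576 · 3.558 ≈ 9.166
Upper limit = 29 + 9.166 ≈ 38.166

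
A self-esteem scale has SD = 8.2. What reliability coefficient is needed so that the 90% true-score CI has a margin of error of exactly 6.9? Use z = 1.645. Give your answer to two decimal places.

SEM needed = half-width / z = 6.9/1.645 ≃ 4.1945
Required reliability = 1 − (SEM/SD)² = 1 − 0.2617 ≃ 0.7383

0.74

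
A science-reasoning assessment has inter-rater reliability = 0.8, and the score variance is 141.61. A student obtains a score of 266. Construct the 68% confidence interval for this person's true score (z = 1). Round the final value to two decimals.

[260.68, 271.32]

σ = 141.61^(1/2) = 11.90000
SEM = 11.90000 × √(1 − 0.80000) = 11.90000 × √0.20000 ≃ 11.90000 × 0.44721 ≃ 5.32184
Half-width = 1×5.32184 ≃ 5.32184
68% CI: 266 ± 5.32184 = [260.67816, 271.32184]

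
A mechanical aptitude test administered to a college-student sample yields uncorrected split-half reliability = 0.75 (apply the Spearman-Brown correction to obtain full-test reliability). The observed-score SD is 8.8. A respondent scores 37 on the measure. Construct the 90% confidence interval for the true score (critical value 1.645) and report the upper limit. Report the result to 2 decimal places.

42.47

Full-length reliability (Spearman-Brown) = 2(0.75)/(1+0.75) ≈ 0.8571
SEM = 8.8000×√(1 − 0.8571) ≈ 3.3261
Half-width = 1.645×3.3261 ≈ 5.4714
Upper bound: 37 + 5.4714 = 42.4714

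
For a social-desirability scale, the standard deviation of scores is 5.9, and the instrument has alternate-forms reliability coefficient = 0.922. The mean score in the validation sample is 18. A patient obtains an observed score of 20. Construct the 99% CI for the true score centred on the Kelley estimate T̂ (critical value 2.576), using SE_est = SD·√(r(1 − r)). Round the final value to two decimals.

T̂ = 0.922(20) + 0.078(18) ≈ 19.844
SE_est = 5.900*√(0.922*0.078) ≈ 1.582
99% CI: 19.844 ± 4.076 ≈ (15.768, 23.920)

[15.77, 23.92]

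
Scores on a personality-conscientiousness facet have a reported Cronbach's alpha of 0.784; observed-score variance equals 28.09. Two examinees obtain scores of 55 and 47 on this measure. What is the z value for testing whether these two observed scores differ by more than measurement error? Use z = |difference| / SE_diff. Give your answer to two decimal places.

2.30

σ = 28.09^(1/2) = 5.3000
SEM = 5.3000 · √(1 − 0.7840) = 5.3000 · √0.2160 ≈ 5.3000 · 0.4648 ≈ 2.4632
Standard error of the difference = 2.4632·√2 ≈ 3.4835
z = 8 / 3.4835 ≈ 2.2965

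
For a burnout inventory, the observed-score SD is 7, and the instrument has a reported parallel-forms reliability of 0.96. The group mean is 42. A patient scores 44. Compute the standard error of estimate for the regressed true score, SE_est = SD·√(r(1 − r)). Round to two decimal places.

SE_est = SD * √(r(1 − r)) = 7.0000 * √0.0384 ≃ 7.0000 * 0.1960 ≃ 1.3717

1.37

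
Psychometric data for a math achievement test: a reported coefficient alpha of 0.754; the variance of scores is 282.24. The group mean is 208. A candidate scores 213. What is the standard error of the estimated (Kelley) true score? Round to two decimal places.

SD = √282.24 = 16.80000
SE_est = 16.80000·√[r(1 − r)] ≈ 7.23540

7.24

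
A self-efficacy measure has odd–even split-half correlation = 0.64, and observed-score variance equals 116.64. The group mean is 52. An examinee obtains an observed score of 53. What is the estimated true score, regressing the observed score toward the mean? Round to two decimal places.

Spearman-Brown: r = 2(0.64) / (1 + 0.64) = 1.2800 / 1.6400 ≈ 0.7805
T̂ = 0.7805(53) + 0.2195(52) ≈ 52.7805

52.78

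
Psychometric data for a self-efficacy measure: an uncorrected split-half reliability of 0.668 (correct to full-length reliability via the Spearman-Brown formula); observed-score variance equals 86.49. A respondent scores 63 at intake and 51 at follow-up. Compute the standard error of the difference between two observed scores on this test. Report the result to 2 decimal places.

SD = √86.49 ≈ 9.30000
r_full = 2·0.668 / (1 + 0.668) ≈ 0.80096
SEM = 9.30000 × √(1 − 0.80096) = 9.30000 × √0.19904 ≈ 9.30000 × 0.44614 ≈ 4.14910
SE_diff = √2 × SEM ≈ 5.86771

5.87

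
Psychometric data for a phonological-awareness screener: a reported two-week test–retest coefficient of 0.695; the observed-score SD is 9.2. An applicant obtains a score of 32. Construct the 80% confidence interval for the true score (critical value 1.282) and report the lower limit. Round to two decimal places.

25.49

SEM = 9.2000×√(1 − 0.6950) ≃ 5.0809
1.282 × SEM ≃ 6.5137
Lower bound: 32 − 6.5137 = 25.4863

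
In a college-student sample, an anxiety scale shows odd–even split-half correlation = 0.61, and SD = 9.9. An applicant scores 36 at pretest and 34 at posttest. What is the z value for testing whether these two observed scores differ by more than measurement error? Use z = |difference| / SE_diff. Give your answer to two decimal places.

0.29

Full-length reliability (Spearman-Brown) = 2(0.61)/(1+0.61) ≈ 0.7578
SEM = 9.9000 · √(1 − 0.7578) = 9.9000 · √0.2422 ≈ 9.9000 · 0.4922 ≈ 4.8725
SE_diff = SEM · √2 ≈ 4.8725 · 1.4142 ≈ 6.8908
z = 2 / 6.8908 ≈ 0.2902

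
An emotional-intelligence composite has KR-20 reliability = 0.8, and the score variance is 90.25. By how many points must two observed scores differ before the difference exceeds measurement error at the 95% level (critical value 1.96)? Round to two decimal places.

11.78

SD = √90.25 = 9.500
SEM = 9.500 × √(1 − 0.800) = 9.500 × √0.200 ≃ 9.500 × 0.447 ≃ 4.249
SE_diff = √2 × SEM ≃ 6.008
Minimum reliable difference = 1.96 × SE_diff ≃ 1.96 × 6.008 ≃ 11.776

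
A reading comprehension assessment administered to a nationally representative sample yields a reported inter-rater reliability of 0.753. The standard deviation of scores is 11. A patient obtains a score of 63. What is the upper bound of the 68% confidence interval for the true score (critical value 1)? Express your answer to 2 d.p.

68.47

SEM = 11.0000 * √(1 − 0.7530) = 11.0000 * √0.2470 ≈ 11.0000 * 0.4970 ≈ 5.4669
1 * SEM ≈ 5.4669
Upper bound: 63 + 5.4669 = 68.4669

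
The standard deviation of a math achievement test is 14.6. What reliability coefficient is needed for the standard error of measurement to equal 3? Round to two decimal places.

Required reliability = 1 − (SEM/SD)² = 1 − 0.042 ≈ 0.958

0.96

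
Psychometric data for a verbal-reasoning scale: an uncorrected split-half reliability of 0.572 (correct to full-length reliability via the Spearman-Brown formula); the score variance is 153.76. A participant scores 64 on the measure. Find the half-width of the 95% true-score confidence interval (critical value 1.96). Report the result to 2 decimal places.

σ = 153.76^(1/2) = 12.4000
Full-length reliability (Spearman-Brown) = 2(0.572)/(1+0.572) ≈ 0.7277
SEM = 12.4000·√(1 − 0.7277) ≈ 6.4702
Margin = 1.96 · 6.4702 ≈ 12.6816

12.68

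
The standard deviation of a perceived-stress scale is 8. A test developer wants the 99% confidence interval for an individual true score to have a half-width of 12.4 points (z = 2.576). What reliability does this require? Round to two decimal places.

Required SEM = 12.4 / 2.576 ≈ 4.814
r = 1 − (4.814/8)² ≈ 1 − 0.362 ≈ 0.638

0.64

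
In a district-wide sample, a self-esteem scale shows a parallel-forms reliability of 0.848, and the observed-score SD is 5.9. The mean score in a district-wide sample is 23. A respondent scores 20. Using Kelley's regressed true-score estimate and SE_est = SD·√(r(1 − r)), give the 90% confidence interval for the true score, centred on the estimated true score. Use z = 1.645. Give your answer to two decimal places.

Estimated true score = 0.8480*20 + (1 − 0.8480)*23 ≈ 20.4560
SE_est = 5.9000*√(0.8480*0.1520) ≈ 2.1182
90% CI: 20.4560 ± 3.4845 ≈ (16.9715, 23.9405)

[16.97, 23.94]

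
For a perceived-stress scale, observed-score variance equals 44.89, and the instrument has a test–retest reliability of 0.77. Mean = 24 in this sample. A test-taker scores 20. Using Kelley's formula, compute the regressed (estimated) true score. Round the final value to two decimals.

T̂ = 0.770(20) + 0.230(24) ≈ 20.920

20.92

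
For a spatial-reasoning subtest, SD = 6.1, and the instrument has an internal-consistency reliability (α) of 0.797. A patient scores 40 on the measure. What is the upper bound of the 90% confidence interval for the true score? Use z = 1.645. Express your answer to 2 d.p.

SEM = 6.1000 · √(1 − 0.7970) = 6.1000 · √0.2030 ≈ 6.1000 · 0.4506 ≈ 2.7484
Margin = 1.645 · 2.7484 ≈ 4.5211
Upper bound: 40 + 4.5211 = 44.5211

44.52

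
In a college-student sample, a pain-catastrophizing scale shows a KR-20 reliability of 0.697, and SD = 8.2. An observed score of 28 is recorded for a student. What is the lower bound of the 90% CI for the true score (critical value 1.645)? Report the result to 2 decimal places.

SEM = 8.2000 · √(1 − 0.6970) = 8.2000 · √0.3030 ≈ 8.2000 · 0.5505 ≈ 4.5137
Half-width = 1.645·4.5137 ≈ 7.4251
Lower bound: 28 − 7.4251 = 20.5749

20.57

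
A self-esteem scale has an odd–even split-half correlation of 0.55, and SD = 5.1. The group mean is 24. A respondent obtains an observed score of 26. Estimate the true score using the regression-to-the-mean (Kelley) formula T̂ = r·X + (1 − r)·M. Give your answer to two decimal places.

Full-length reliability (Spearman-Brown) = 2(0.55)/(1+0.55) ≃ 0.70968
T̂ = r·X + (1 − r)·M = 0.70968*26 + 0.29032*24 ≃ 18.45161 + 6.96774 ≃ 25.41935

25.42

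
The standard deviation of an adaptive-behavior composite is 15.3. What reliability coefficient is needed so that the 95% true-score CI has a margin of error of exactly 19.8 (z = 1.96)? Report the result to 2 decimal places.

Required SEM = 19.8 / 1.96 ≈ 10.102
Required reliability = 1 − (SEM/SD)² = 1 − 0.436 ≈ 0.564

0.56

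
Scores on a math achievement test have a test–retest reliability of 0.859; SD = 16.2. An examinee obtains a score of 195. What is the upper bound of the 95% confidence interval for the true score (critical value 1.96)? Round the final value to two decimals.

SEM = 16.200·√(1 − 0.859) ≈ 6.083
Margin = 1.96 · 6.083 ≈ 11.923
Upper limit = 195 + 11.923 ≈ 206.923

206.92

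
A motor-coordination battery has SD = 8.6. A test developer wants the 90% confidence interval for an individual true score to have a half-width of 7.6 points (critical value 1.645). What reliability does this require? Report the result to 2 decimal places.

0.71

Required SEM = 7.6 / 1.645 ≈ 4.620
r = 1 − (4.620/8.6)² ≈ 1 − 0.289 ≈ 0.711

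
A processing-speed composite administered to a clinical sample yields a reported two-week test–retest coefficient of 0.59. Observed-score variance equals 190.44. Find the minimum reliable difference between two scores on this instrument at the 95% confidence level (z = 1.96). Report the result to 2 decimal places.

SD = √190.44 ≈ 13.800
SEM = 13.800 × √(1 − 0.590) = 13.800 × √0.410 ≈ 13.800 × 0.640 ≈ 8.836
Standard error of the difference = 8.836·√2 ≈ 12.496
Minimum reliable difference = 1.96 × SE_diff ≈ 1.96 × 12.496 ≈ 24.493

24.49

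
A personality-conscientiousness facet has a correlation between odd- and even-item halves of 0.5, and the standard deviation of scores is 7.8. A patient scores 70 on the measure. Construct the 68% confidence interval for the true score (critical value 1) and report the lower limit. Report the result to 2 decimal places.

r_full = 2·0.5 / (1 + 0.5) ≈ 0.6667
SEM = 7.8000×√(1 − 0.6667) ≈ 4.5033
Margin = 1 × 4.5033 ≈ 4.5033
Lower limit = 70 − 4.5033 ≈ 65.4967

65.50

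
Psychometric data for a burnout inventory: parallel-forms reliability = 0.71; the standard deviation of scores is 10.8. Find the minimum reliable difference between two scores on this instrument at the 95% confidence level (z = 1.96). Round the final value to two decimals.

16.12

SEM = 10.80000·√(1 − 0.71000) ≃ 5.81598
Standard error of the difference = 5.81598·√2 ≃ 8.22503
Smallest detectable difference = 1.96·8.22503 ≃ 16.12107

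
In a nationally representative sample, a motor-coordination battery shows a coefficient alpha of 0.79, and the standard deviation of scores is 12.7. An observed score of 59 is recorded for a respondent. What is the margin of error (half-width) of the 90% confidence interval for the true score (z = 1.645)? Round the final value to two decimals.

The standard error of measurement is 12.70000×√(1 − 0.79000) ≈ 12.70000×0.45826 ≈ 5.81987.
Margin = 1.645 × 5.81987 ≈ 9.57369

9.57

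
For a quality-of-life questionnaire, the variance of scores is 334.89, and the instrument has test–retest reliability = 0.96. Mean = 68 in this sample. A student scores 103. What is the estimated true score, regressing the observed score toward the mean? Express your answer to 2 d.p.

101.60

T̂ = 0.96000(103) + 0.04000(68) ≈ 101.60000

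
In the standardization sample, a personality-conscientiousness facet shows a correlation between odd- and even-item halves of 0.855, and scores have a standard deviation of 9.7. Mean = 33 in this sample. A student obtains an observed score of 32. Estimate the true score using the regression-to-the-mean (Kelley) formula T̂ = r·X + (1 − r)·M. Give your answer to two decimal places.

Full-length reliability (Spearman-Brown) = 2(0.855)/(1+0.855) ≈ 0.922
T̂ = 0.922(32) + 0.078(33) ≈ 32.078

32.08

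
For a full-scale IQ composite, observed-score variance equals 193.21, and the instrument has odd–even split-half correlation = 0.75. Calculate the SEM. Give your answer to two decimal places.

5.25

SD = √193.21 ≈ 13.90000
Spearman-Brown: r = 2(0.75) / (1 + 0.75) = 1.50000 / 1.75000 ≈ 0.85714
SEM = 13.90000 × √(1 − 0.85714) = 13.90000 × √0.14286 ≈ 13.90000 × 0.37796 ≈ 5.25371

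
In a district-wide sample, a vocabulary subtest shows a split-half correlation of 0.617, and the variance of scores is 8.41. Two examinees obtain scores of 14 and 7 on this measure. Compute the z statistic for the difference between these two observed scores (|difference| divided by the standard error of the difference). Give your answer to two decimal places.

3.51

SD = √8.41 ≈ 2.9000
r_full = 2·0.617 / (1 + 0.617) ≈ 0.7631
SEM = 2.9000*√(1 − 0.7631) ≈ 1.4114
SE_diff = √2 * SEM ≈ 1.9960
z = |14 − 7| / 1.9960 = 7 / 1.9960 ≈ 3.5070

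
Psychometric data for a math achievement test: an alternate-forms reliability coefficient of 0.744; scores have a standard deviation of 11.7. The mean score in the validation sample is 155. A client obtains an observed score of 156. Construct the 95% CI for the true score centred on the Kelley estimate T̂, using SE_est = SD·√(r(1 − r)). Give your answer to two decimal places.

T̂ = 0.7440(156) + 0.2560(155) ≈ 155.7440
SE_est = 11.7000·√[r(1 − r)] ≈ 5.1061
95% CI: 155.7440 ± 10.0080 ≈ (145.7360, 165.7520)

[145.74, 165.75]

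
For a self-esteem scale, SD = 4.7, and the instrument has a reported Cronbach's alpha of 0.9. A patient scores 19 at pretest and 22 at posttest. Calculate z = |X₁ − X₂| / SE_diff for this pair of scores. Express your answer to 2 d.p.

SEM = 4.700 · √(1 − 0.900) = 4.700 · √0.100 ≈ 4.700 · 0.316 ≈ 1.486
SE_diff = √2 · SEM ≈ 2.102
z = |19 − 22| / 2.102 = 3 / 2.102 ≈ 1.427

1.43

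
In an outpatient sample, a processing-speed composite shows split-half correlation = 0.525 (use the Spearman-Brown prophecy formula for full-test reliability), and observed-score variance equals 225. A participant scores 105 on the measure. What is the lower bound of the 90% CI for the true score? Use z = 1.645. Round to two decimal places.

91.23

SD = √225 ≈ 15.000
Full-length reliability (Spearman-Brown) = 2(0.525)/(1+0.525) ≈ 0.689
SEM = 15.000·√(1 − 0.689) ≈ 8.371
1.645 · SEM ≈ 13.771
Lower limit = 105 − 13.771 ≈ 91.229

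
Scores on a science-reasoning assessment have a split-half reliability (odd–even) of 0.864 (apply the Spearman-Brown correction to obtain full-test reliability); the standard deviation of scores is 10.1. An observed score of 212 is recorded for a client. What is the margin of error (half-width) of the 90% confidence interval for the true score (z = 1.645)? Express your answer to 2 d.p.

Spearman-Brown: r = 2(0.864) / (1 + 0.864) = 1.7280 / 1.8640 ≃ 0.9270
SEM = 10.1000·√(1 − 0.9270) ≃ 2.7281
Margin = 1.645 · 2.7281 ≃ 4.4878

4.49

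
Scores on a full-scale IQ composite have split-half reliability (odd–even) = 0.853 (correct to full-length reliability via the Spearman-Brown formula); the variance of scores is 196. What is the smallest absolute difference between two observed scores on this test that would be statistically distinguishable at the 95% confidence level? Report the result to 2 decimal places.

SD = √196 ≈ 14.0000
Spearman-Brown: r = 2(0.853) / (1 + 0.853) = 1.7060 / 1.8530 ≈ 0.9207
SEM = 14.0000×√(1 − 0.9207) ≈ 3.9432
Standard error of the difference = 3.9432·√2 ≈ 5.5765
Minimum reliable difference = 1.96 × SE_diff ≈ 1.96 × 5.5765 ≈ 10.9300

10.93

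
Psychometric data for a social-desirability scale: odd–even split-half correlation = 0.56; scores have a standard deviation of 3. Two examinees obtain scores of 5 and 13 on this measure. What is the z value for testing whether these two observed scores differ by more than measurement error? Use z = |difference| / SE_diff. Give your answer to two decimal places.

r_full = 2·0.56 / (1 + 0.56) ≈ 0.718
SEM = 3.000 × √(1 − 0.718) = 3.000 × √0.282 ≈ 3.000 × 0.531 ≈ 1.593
Standard error of the difference = 1.593·√2 ≈ 2.253
z = 8 / 2.253 ≈ 3.551

3.55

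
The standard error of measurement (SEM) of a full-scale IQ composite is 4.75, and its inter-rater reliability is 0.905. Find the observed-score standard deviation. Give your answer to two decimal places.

15.41

SD = SEM / √(1 − r) = 4.75 / √0.09500 ≃ 4.75 / 0.30822 ≃ 15.41104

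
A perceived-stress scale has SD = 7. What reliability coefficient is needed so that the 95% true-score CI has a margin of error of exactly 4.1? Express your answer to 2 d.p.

SEM needed = half-width / z = 4.1/1.96 ≈ 2.092
Required reliability = 1 − (SEM/SD)² = 1 − 0.089 ≈ 0.911

0.91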